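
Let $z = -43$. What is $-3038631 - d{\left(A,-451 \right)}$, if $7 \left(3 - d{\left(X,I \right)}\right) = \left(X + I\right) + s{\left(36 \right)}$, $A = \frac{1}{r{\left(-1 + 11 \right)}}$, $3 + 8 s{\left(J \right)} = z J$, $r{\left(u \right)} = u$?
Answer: $- \frac{850843311}{280} \approx -3.0387 \cdot 10^{6}$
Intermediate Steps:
$s{\left(J \right)} = - \frac{3}{8} - \frac{43 J}{8}$ ($s{\left(J \right)} = - \frac{3}{8} + \frac{\left(-43\right) J}{8} = - \frac{3}{8} - \frac{43 J}{8}$)
$A = \frac{1}{10}$ ($A = \frac{1}{-1 + 11} = \frac{1}{10} \approx 0.1$)
$d{\left(X,I \right)} = \frac{1719}{56} - \frac{I}{7} - \frac{X}{7}$ ($d{\left(X,I \right)} = 3 - \frac{\left(X + I\right) - \frac{1551}{8}}{7} = 3 - \frac{\left(I + X\right) - \frac{1551}{8}}{7} = 3 - \frac{- \frac{1551}{8} + I + X}{7} = 3 - \left(- \frac{1551}{56} + \frac{I}{7} + \frac{X}{7}\right) = \frac{1719}{56} - \frac{I}{7} - \frac{X}{7}$)
$-3038631 - d{\left(A,-451 \right)} = -3038631 - \left(\frac{1719}{56} - - \frac{451}{7} - \frac{1}{70}\right) = -3038631 - \left(\frac{1719}{56} + \frac{451}{7} - \frac{1}{70}\right) = -3038631 - \frac{26631}{280} = - \frac{850843311}{280}$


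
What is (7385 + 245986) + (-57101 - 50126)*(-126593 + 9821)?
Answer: 12521364615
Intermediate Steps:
(7385 + 245986) + (-57101 - 50126)*(-126593 + 9821) = 253371 - 107227*(-116772) = 253371 + 12521111244 = 12521364615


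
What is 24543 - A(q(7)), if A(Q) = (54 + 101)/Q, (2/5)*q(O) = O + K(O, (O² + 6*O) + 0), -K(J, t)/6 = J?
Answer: 859067/35 ≈ 24545.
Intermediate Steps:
K(J, t) = -6*J
q(O) = -25*O/2 (q(O) = 5*(O - 6*O)/2 = 5*(-5*O)/2 = -25*O/2)
A(Q) = 155/Q
24543 - A(q(7)) = 24543 - 155/((-25/2*7)) = 24543 - 155/(-175/2) = 24543 - 155*(-2)/175 = 24543 - 1*(-62/35) = 24543 + 62/35 = 859067/35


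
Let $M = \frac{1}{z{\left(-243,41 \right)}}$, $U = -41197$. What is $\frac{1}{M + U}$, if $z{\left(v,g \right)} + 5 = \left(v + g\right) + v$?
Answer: $- \frac{450}{18538651} \approx -2.4274 \cdot 10^{-5}$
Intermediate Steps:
$z{\left(v,g \right)} = -5 + g + 2 v$ ($z{\left(v,g \right)} = -5 + \left(\left(v + g\right) + v\right) = -5 + \left(\left(g + v\right) + v\right) = -5 + \left(g + 2 v\right) = -5 + g + 2 v$)
$M = - \frac{1}{450}$ ($M = \frac{1}{-5 + 41 + 2 \left(-243\right)} = \frac{1}{-5 + 41 - 486} = \frac{1}{-450} = - \frac{1}{450} \approx -0.0022222$)
$\frac{1}{M + U} = \frac{1}{- \frac{1}{450} - 41197} = \frac{1}{- \frac{18538651}{450}} = - \frac{450}{18538651}$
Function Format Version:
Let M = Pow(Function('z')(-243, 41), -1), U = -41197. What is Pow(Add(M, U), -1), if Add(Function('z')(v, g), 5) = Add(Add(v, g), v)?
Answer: Rational(-450, 18538651) ≈ -2.4274e-5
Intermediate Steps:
Function('z')(v, g) = Add(-5, g, Mul(2, v)) (Function('z')(v, g) = Add(-5, Add(Add(v, g), v)) = Add(-5, Add(Add(g, v), v)) = Add(-5, Add(g, Mul(2, v))) = Add(-5, g, Mul(2, v)))
M = Rational(-1, 450) (M = Pow(Add(-5, 41, Mul(2, -243)), -1) = Pow(Add(-5, 41, -486), -1) = Pow(-450, -1) = Rational(-1, 450) ≈ -0.0022222)
Pow(Add(M, U), -1) = Pow(Add(Rational(-1, 450), -41197), -1) = Pow(Rational(-18538651, 450), -1) = Rational(-450, 18538651)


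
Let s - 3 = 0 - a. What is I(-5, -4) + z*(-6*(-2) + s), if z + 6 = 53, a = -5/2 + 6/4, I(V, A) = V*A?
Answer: 772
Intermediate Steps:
I(V, A) = A*V
a = -1 (a = -5*½ + 6*(¼) = -5/2 + 3/2 = -1)
z = 47 (z = -6 + 53 = 47)
s = 4 (s = 3 + (0 - 1*(-1)) = 3 + (0 + 1) = 3 + 1 = 4)
I(-5, -4) + z*(-6*(-2) + s) = -4*(-5) + 47*(-6*(-2) + 4) = 20 + 47*(12 + 4) = 20 + 47*16 = 20 + 752 = 772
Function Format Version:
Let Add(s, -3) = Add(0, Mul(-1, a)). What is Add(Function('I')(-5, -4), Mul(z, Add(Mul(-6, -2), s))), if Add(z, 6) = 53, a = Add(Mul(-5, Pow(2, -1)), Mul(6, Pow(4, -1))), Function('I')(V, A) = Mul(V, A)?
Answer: 772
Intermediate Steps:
Function('I')(V, A) = Mul(A, V)
a = -1 (a = Add(Mul(-5, Rational(1, 2)), Mul(6, Rational(1, 4))) = Add(Rational(-5, 2), Rational(3, 2)) = -1)
z = 47 (z = Add(-6, 53) = 47)
s = 4 (s = Add(3, Add(0, Mul(-1, -1))) = Add(3, Add(0, 1)) = Add(3, 1) = 4)
Add(Function('I')(-5, -4), Mul(z, Add(Mul(-6, -2), s))) = Add(Mul(-4, -5), Mul(47, Add(Mul(-6, -2), 4))) = Add(20, Mul(47, Add(12, 4))) = Add(20, Mul(47, 16)) = Add(20, 752) = 772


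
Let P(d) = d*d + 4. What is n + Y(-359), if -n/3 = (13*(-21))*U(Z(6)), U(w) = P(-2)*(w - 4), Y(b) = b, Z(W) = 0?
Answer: -26567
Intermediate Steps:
P(d) = 4 + d**2 (P(d) = d**2 + 4 = 4 + d**2)
U(w) = -32 + 8*w (U(w) = (4 + (-2)**2)*(w - 4) = (4 + 4)*(-4 + w) = 8*(-4 + w) = -32 + 8*w)
n = -26208 (n = -3*13*(-21)*(-32 + 8*0) = -(-819)*(-32 + 0) = -(-819)*(-32) = -3*8736 = -26208)
n + Y(-359) = -26208 - 359 = -26567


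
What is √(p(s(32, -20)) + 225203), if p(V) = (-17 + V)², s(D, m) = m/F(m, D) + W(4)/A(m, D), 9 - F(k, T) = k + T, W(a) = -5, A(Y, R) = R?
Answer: √2076484897/96 ≈ 474.67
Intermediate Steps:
F(k, T) = 9 - T - k (F(k, T) = 9 - (k + T) = 9 - (T + k) = 9 + (-T - k) = 9 - T - k)
s(D, m) = -5/D + m/(9 - D - m) (s(D, m) = m/(9 - D - m) - 5/D = -5/D + m/(9 - D - m))
√(p(s(32, -20)) + 225203) = √((-17 + (45 - 5*32 - 5*(-20) - 1*32*(-20))/(32*(-9 + 32 - 20)))² + 225203) = √((-17 + (1/32)*(45 - 160 + 100 + 640)/3)² + 225203) = √((-17 + (1/32)*(⅓)*625)² + 225203) = √((-17 + 625/96)² + 225203) = √((-1007/96)² + 225203) = √(1014049/9216 + 225203) = √(2076484897/9216) = √2076484897/96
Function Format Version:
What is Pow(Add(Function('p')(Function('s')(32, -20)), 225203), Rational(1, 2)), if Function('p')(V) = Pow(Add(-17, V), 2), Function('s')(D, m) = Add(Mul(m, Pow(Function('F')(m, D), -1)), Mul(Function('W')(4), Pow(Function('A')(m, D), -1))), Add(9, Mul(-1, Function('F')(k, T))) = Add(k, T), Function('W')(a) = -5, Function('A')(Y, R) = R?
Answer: Mul(Rational(1, 96), Pow(2076484897, Rational(1, 2))) ≈ 474.67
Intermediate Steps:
Function('F')(k, T) = Add(9, Mul(-1, T), Mul(-1, k)) (Function('F')(k, T) = Add(9, Mul(-1, Add(k, T))) = Add(9, Mul(-1, Add(T, k))) = Add(9, Add(Mul(-1, T), Mul(-1, k))) = Add(9, Mul(-1, T), Mul(-1, k)))
Function('s')(D, m) = Add(Mul(-5, Pow(D, -1)), Mul(m, Pow(Add(9, Mul(-1, D), Mul(-1, m)), -1))) (Function('s')(D, m) = Add(Mul(m, Pow(Add(9, Mul(-1, D), Mul(-1, m)), -1)), Mul(-5, Pow(D, -1))) = Add(Mul(-5, Pow(D, -1)), Mul(m, Pow(Add(9, Mul(-1, D), Mul(-1, m)), -1))))
Pow(Add(Function('p')(Function('s')(32, -20)), 225203), Rational(1, 2)) = Pow(Add(Pow(Add(-17, Mul(Pow(32, -1), Pow(Add(-9, 32, -20), -1), Add(45, Mul(-5, 32), Mul(-5, -20), Mul(-1, 32, -20)))), 2), 225203), Rational(1, 2)) = Pow(Add(Pow(Add(-17, Mul(Rational(1, 32), Pow(3, -1), Add(45, -160, 100, 640))), 2), 225203), Rational(1, 2)) = Pow(Add(Pow(Add(-17, Mul(Rational(1, 32), Rational(1, 3), 625)), 2), 225203), Rational(1, 2)) = Pow(Add(Pow(Add(-17, Rational(625, 96)), 2), 225203), Rational(1, 2)) = Pow(Add(Pow(Rational(-1007, 96), 2), 225203), Rational(1, 2)) = Pow(Add(Rational(1014049, 9216), 225203), Rational(1, 2)) = Pow(Rational(2076484897, 9216), Rational(1, 2)) = Mul(Rational(1, 96), Pow(2076484897, Rational(1, 2)))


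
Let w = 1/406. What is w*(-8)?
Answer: -4/203 ≈ -0.019704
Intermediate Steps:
w = 1/406 ≈ 0.0024631
w*(-8) = (1/406)*(-8) = -4/203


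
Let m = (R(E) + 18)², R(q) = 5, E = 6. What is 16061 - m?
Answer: 15532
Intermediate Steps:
m = 529 (m = (5 + 18)² = 23² = 529)
16061 - m = 16061 - 1*529 = 16061 - 529 = 15532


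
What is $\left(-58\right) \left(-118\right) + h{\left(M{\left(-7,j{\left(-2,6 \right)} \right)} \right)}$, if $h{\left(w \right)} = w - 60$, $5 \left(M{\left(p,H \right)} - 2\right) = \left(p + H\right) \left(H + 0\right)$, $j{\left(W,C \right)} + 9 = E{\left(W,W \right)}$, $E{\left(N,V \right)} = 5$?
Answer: $\frac{33974}{5} \approx 6794.8$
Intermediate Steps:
$j{\left(W,C \right)} = -4$ ($j{\left(W,C \right)} = -9 + 5 = -4$)
$M{\left(p,H \right)} = 2 + \frac{H \left(H + p\right)}{5}$ ($M{\left(p,H \right)} = 2 + \frac{\left(p + H\right) \left(H + 0\right)}{5} = 2 + \frac{\left(H + p\right) H}{5} = 2 + \frac{H \left(H + p\right)}{5}$)
$h{\left(w \right)} = -60 + w$ ($h{\left(w \right)} = w - 60 = -60 + w$)
$\left(-58\right) \left(-118\right) + h{\left(M{\left(-7,j{\left(-2,6 \right)} \right)} \right)} = \left(-58\right) \left(-118\right) + \left(-60 + \left(2 + \frac{\left(-4\right)^{2}}{5} + \frac{1}{5} \left(-4\right) \left(-7\right)\right)\right) = 6844 + \left(-60 + \left(2 + \frac{1}{5} \cdot 16 + \frac{28}{5}\right)\right) = 6844 + \left(-60 + \left(2 + \frac{16}{5} + \frac{28}{5}\right)\right) = 6844 + \left(-60 + \frac{54}{5}\right) = 6844 - \frac{246}{5} = \frac{33974}{5}$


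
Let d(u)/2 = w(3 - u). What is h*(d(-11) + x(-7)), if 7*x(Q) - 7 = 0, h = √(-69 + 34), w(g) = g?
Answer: 29*I*√35 ≈ 171.57*I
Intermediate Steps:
h = I*√35 (h = √(-35) = I*√35 ≈ 5.9161*I)
d(u) = 6 - 2*u (d(u) = 2*(3 - u) = 6 - 2*u)
x(Q) = 1 (x(Q) = 1 + (⅐)*0 = 1 + 0 = 1)
h*(d(-11) + x(-7)) = (I*√35)*((6 - 2*(-11)) + 1) = (I*√35)*((6 + 22) + 1) = (I*√35)*(28 + 1) = (I*√35)*29 = 29*I*√35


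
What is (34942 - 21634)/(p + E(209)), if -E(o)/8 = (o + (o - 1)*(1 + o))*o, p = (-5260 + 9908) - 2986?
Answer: -6654/36690373 ≈ -0.00018136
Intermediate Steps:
p = 1662 (p = 4648 - 2986 = 1662)
E(o) = -8*o*(o + (1 + o)*(-1 + o)) (E(o) = -8*(o + (o - 1)*(1 + o))*o = -8*(o + (-1 + o)*(1 + o))*o = -8*(o + (1 + o)*(-1 + o))*o = -8*o*(o + (1 + o)*(-1 + o)))
(34942 - 21634)/(p + E(209)) = (34942 - 21634)/(1662 + 8*209*(1 - 1*209 - 1*209²)) = 13308/(1662 + 8*209*(1 - 209 - 1*43681)) = 13308/(1662 + 8*209*(1 - 209 - 43681)) = 13308/(1662 + 8*209*(-43889)) = 13308/(1662 - 73382408) = 13308/(-73380746) = 13308*(-1/73380746) = -6654/36690373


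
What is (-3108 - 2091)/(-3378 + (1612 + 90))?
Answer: 5199/1676 ≈ 3.1020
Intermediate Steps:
(-3108 - 2091)/(-3378 + (1612 + 90)) = -5199/(-3378 + 1702) = -5199/(-1676) = -5199*(-1/1676) = 5199/1676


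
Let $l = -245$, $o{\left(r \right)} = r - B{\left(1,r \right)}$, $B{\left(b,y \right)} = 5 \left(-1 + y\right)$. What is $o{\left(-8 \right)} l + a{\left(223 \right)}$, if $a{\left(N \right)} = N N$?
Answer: $40664$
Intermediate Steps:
$a{\left(N \right)} = N^{2}$
$B{\left(b,y \right)} = -5 + 5 y$
$o{\left(r \right)} = 5 - 4 r$ ($o{\left(r \right)} = r - \left(-5 + 5 r\right) = 5 - 4 r$)
$o{\left(-8 \right)} l + a{\left(223 \right)} = \left(5 - -32\right) \left(-245\right) + 223^{2} = \left(5 + 32\right) \left(-245\right) + 49729 = 37 \left(-245\right) + 49729 = -9065 + 49729 = 40664$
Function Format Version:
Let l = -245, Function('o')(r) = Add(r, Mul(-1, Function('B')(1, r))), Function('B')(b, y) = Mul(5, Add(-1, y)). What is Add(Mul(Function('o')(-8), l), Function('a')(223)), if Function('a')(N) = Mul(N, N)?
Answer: 40664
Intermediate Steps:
Function('a')(N) = Pow(N, 2)
Function('B')(b, y) = Add(-5, Mul(5, y))
Function('o')(r) = Add(5, Mul(-4, r)) (Function('o')(r) = Add(r, Mul(-1, Add(-5, Mul(5, r)))) = Add(r, Add(5, Mul(-5, r))) = Add(5, Mul(-4, r)))
Add(Mul(Function('o')(-8), l), Function('a')(223)) = Add(Mul(Add(5, Mul(-4, -8)), -245), Pow(223, 2)) = Add(Mul(Add(5, 32), -245), 49729) = Add(Mul(37, -245), 49729) = Add(-9065, 49729) = 40664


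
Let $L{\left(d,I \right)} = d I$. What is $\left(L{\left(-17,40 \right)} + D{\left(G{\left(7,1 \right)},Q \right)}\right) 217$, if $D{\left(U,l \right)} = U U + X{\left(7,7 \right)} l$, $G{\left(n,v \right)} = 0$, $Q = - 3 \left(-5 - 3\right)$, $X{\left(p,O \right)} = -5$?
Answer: $-173600$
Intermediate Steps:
$Q = 24$ ($Q = \left(-3\right) \left(-8\right) = 24$)
$D{\left(U,l \right)} = U^{2} - 5 l$ ($D{\left(U,l \right)} = U U - 5 l = U^{2} - 5 l$)
$L{\left(d,I \right)} = I d$
$\left(L{\left(-17,40 \right)} + D{\left(G{\left(7,1 \right)},Q \right)}\right) 217 = \left(40 \left(-17\right) + \left(0^{2} - 120\right)\right) 217 = \left(-680 + \left(0 - 120\right)\right) 217 = \left(-680 - 120\right) 217 = \left(-800\right) 217 = -173600$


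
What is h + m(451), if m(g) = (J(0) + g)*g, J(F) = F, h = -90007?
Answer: 113394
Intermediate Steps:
m(g) = g² (m(g) = (0 + g)*g = g*g = g²)
h + m(451) = -90007 + 451² = -90007 + 203401 = 113394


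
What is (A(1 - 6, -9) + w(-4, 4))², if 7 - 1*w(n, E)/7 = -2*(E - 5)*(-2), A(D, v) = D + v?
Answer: 3969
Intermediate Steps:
w(n, E) = 189 - 28*E (w(n, E) = 49 - 7*(-2*(E - 5))*(-2) = 49 - 7*(-2*(-5 + E))*(-2) = 49 - 7*(10 - 2*E)*(-2) = 49 - 7*(-20 + 4*E) = 49 + (140 - 28*E) = 189 - 28*E)
(A(1 - 6, -9) + w(-4, 4))² = (((1 - 6) - 9) + (189 - 28*4))² = ((-5 - 9) + (189 - 112))² = (-14 + 77)² = 63² = 3969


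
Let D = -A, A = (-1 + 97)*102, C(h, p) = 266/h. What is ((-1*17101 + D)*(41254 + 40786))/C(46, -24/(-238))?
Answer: -7249277080/19 ≈ -3.8154e+8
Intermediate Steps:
A = 9792 (A = 96*102 = 9792)
D = -9792 (D = -1*9792 = -9792)
((-1*17101 + D)*(41254 + 40786))/C(46, -24/(-238)) = ((-1*17101 - 9792)*(41254 + 40786))/((266/46)) = ((-17101 - 9792)*82040)/((266*(1/46))) = (-26893*82040)/(133/23) = -2206301720*23/133 = -7249277080/19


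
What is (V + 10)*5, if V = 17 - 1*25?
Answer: 10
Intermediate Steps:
V = -8 (V = 17 - 25 = -8)
(V + 10)*5 = (-8 + 10)*5 = 2*5 = 10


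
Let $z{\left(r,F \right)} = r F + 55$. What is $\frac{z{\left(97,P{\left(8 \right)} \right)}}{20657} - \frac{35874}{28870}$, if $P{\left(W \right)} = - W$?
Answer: $- \frac{54418892}{42597685} \approx -1.2775$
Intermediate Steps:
$z{\left(r,F \right)} = 55 + F r$ ($z{\left(r,F \right)} = F r + 55 = 55 + F r$)
$\frac{z{\left(97,P{\left(8 \right)} \right)}}{20657} - \frac{35874}{28870} = \frac{55 + \left(-1\right) 8 \cdot 97}{20657} - \frac{35874}{28870} = \left(55 - 776\right) \frac{1}{20657} - \frac{17937}{14435} = \left(-721\right) \frac{1}{20657} - \frac{17937}{14435} = - \frac{103}{2951} - \frac{17937}{14435} = - \frac{54418892}{42597685}$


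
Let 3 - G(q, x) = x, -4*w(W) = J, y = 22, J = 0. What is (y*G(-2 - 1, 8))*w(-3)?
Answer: 0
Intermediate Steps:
w(W) = 0 (w(W) = -¼*0 = 0)
G(q, x) = 3 - x
(y*G(-2 - 1, 8))*w(-3) = (22*(3 - 1*8))*0 = (22*(3 - 8))*0 = (22*(-5))*0 = -110*0 = 0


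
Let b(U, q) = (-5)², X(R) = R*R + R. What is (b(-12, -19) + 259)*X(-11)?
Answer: 31240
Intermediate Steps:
X(R) = R + R² (X(R) = R² + R = R + R²)
b(U, q) = 25
(b(-12, -19) + 259)*X(-11) = (25 + 259)*(-11*(1 - 11)) = 284*(-11*(-10)) = 284*110 = 31240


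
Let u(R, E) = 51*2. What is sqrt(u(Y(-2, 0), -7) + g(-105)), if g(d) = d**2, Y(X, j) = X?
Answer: sqrt(11127) ≈ 105.48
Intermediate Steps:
u(R, E) = 102
sqrt(u(Y(-2, 0), -7) + g(-105)) = sqrt(102 + (-105)**2) = sqrt(102 + 11025) = sqrt(11127)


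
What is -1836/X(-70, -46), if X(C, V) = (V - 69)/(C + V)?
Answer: -212976/115 ≈ -1852.0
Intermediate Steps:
X(C, V) = (-69 + V)/(C + V)
-1836/X(-70, -46) = -1836*(-70 - 46)/(-69 - 46) = -1836/(-115/(-116)) = -1836/((-1/116*(-115))) = -1836/115/116 = -1836*116/115 = -212976/115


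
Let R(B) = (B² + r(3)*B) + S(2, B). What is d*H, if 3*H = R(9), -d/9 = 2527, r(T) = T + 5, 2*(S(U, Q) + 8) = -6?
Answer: -1076502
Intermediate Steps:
S(U, Q) = -11 (S(U, Q) = -8 + (½)*(-6) = -8 - 3 = -11)
r(T) = 5 + T
d = -22743 (d = -9*2527 = -22743)
R(B) = -11 + B² + 8*B (R(B) = (B² + (5 + 3)*B) - 11 = (B² + 8*B) - 11 = -11 + B² + 8*B)
H = 142/3 (H = (-11 + 9² + 8*9)/3 = (-11 + 81 + 72)/3 = (⅓)*142 = 142/3 ≈ 47.333)
d*H = -22743*142/3 = -1076502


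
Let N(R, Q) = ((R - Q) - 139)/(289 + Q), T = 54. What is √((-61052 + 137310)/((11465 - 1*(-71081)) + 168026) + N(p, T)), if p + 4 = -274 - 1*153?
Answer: I*√1165163683866/877002 ≈ 1.2308*I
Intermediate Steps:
p = -431 (p = -4 + (-274 - 1*153) = -4 + (-274 - 153) = -4 - 427 = -431)
N(R, Q) = (-139 + R - Q)/(289 + Q)
√((-61052 + 137310)/((11465 - 1*(-71081)) + 168026) + N(p, T)) = √((-61052 + 137310)/((11465 - 1*(-71081)) + 168026) + (-139 - 431 - 1*54)/(289 + 54)) = √(76258/((11465 + 71081) + 168026) + (-139 - 431 - 54)/343) = √(76258/(82546 + 168026) + (1/343)*(-624)) = √(76258/250572 - 624/343) = √(76258*(1/250572) - 624/343) = √(5447/17898 - 624/343) = √(-9300031/6139014) = I*√1165163683866/877002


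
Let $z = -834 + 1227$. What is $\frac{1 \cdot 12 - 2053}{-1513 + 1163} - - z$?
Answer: $\frac{139591}{350} \approx 398.83$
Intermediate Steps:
$z = 393$
$\frac{1 \cdot 12 - 2053}{-1513 + 1163} - - z = \frac{1 \cdot 12 - 2053}{-1513 + 1163} - \left(-1\right) 393 = \frac{12 - 2053}{-350} - -393 = \left(-2041\right) \left(- \frac{1}{350}\right) + 393 = \frac{2041}{350} + 393 = \frac{139591}{350}$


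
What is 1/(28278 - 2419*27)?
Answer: -1/37035 ≈ -2.7001e-5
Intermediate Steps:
1/(28278 - 2419*27) = 1/(28278 - 65313) = 1/(-37035) = -1/37035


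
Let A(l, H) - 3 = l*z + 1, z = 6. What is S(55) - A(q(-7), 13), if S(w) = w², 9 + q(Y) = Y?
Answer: 3117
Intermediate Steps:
q(Y) = -9 + Y
A(l, H) = 4 + 6*l (A(l, H) = 3 + (l*6 + 1) = 3 + (6*l + 1) = 3 + (1 + 6*l) = 4 + 6*l)
S(55) - A(q(-7), 13) = 55² - (4 + 6*(-9 - 7)) = 3025 - (4 + 6*(-16)) = 3025 - (4 - 96) = 3025 - 1*(-92) = 3025 + 92 = 3117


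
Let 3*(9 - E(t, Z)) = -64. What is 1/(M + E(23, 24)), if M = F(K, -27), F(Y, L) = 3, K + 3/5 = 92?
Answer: 3/100 ≈ 0.030000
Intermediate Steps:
K = 457/5 (K = -⅗ + 92 = 457/5 ≈ 91.400)
E(t, Z) = 91/3 (E(t, Z) = 9 - ⅓*(-64) = 9 + 64/3 = 91/3)
M = 3
1/(M + E(23, 24)) = 1/(3 + 91/3) = 1/(100/3) = 3/100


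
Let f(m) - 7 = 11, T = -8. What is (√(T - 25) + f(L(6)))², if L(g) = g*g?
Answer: (18 + I*√33)² ≈ 291.0 + 206.8*I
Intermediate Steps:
L(g) = g²
f(m) = 18 (f(m) = 7 + 11 = 18)
(√(T - 25) + f(L(6)))² = (√(-8 - 25) + 18)² = (√(-33) + 18)² = (I*√33 + 18)² = (18 + I*√33)²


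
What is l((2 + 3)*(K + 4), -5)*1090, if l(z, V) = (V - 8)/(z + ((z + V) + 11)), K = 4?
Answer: -7085/43 ≈ -164.77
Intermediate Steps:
l(z, V) = (-8 + V)/(11 + V + 2*z) (l(z, V) = (-8 + V)/(z + ((V + z) + 11)) = (-8 + V)/(z + (11 + V + z)) = (-8 + V)/(11 + V + 2*z))
l((2 + 3)*(K + 4), -5)*1090 = ((-8 - 5)/(11 - 5 + 2*((2 + 3)*(4 + 4))))*1090 = (-13/(11 - 5 + 2*(5*8)))*1090 = (-13/(11 - 5 + 2*40))*1090 = (-13/(11 - 5 + 80))*1090 = (-13/86)*1090 = ((1/86)*(-13))*1090 = -13/86*1090 = -7085/43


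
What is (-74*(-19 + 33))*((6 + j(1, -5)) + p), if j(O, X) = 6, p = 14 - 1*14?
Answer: -12432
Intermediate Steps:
p = 0 (p = 14 - 14 = 0)
(-74*(-19 + 33))*((6 + j(1, -5)) + p) = (-74*(-19 + 33))*((6 + 6) + 0) = (-74*14)*(12 + 0) = -1036*12 = -12432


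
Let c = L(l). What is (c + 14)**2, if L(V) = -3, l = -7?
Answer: 121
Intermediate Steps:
c = -3
(c + 14)**2 = (-3 + 14)**2 = 11**2 = 121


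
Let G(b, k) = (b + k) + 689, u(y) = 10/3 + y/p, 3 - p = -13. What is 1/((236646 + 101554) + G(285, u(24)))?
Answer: 6/2035073 ≈ 2.9483e-6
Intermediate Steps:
p = 16 (p = 3 - 1*(-13) = 3 + 13 = 16)
u(y) = 10/3 + y/16
G(b, k) = 689 + b + k
1/((236646 + 101554) + G(285, u(24))) = 1/((236646 + 101554) + (689 + 285 + (10/3 + (1/16)*24))) = 1/(338200 + (689 + 285 + (10/3 + 3/2))) = 1/(338200 + (689 + 285 + 29/6)) = 1/(338200 + 5873/6) = 1/(2035073/6) = 6/2035073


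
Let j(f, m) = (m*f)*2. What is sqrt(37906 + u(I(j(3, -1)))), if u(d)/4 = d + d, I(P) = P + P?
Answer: sqrt(37810) ≈ 194.45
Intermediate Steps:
j(f, m) = 2*f*m (j(f, m) = (f*m)*2 = 2*f*m)
I(P) = 2*P
u(d) = 8*d (u(d) = 4*(d + d) = 4*(2*d) = 8*d)
sqrt(37906 + u(I(j(3, -1)))) = sqrt(37906 + 8*(2*(2*3*(-1)))) = sqrt(37906 + 8*(2*(-6))) = sqrt(37906 + 8*(-12)) = sqrt(37906 - 96) = sqrt(37810)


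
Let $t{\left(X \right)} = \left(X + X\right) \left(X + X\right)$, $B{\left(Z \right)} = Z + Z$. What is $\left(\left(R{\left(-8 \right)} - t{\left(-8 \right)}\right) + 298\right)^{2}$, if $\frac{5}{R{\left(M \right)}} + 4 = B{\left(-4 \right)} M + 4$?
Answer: $\frac{7252249}{4096} \approx 1770.6$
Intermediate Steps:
$B{\left(Z \right)} = 2 Z$
$R{\left(M \right)} = - \frac{5}{8 M}$ ($R{\left(M \right)} = \frac{5}{-4 + \left(2 \left(-4\right) M + 4\right)} = \frac{5}{-4 - \left(-4 + 8 M\right)} = \frac{5}{\left(-8\right) M} = 5 \left(- \frac{1}{8 M}\right) = - \frac{5}{8 M}$)
$t{\left(X \right)} = 4 X^{2}$ ($t{\left(X \right)} = 2 X 2 X = 4 X^{2}$)
$\left(\left(R{\left(-8 \right)} - t{\left(-8 \right)}\right) + 298\right)^{2} = \left(\left(- \frac{5}{8 \left(-8\right)} - 4 \left(-8\right)^{2}\right) + 298\right)^{2} = \left(\left(\left(- \frac{5}{8}\right) \left(- \frac{1}{8}\right) - 4 \cdot 64\right) + 298\right)^{2} = \left(\left(\frac{5}{64} - 256\right) + 298\right)^{2} = \left(- \frac{16379}{64} + 298\right)^{2} = \left(\frac{2693}{64}\right)^{2} = \frac{7252249}{4096}$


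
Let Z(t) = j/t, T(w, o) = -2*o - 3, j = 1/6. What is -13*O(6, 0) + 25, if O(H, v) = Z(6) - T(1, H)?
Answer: -6133/36 ≈ -170.36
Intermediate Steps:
j = 1/6 ≈ 0.16667
T(w, o) = -3 - 2*o
Z(t) = 1/(6*t)
O(H, v) = 109/36 + 2*H (O(H, v) = (1/6)/6 - (-3 - 2*H) = (1/6)*(1/6) + (3 + 2*H) = 1/36 + (3 + 2*H) = 109/36 + 2*H)
-13*O(6, 0) + 25 = -13*(109/36 + 2*6) + 25 = -13*(109/36 + 12) + 25 = -13*541/36 + 25 = -7033/36 + 25 = -6133/36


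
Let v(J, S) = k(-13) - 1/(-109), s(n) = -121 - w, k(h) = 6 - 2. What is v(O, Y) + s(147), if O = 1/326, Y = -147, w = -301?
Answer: 20057/109 ≈ 184.01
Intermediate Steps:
k(h) = 4
s(n) = 180 (s(n) = -121 - 1*(-301) = -121 + 301 = 180)
O = 1/326 ≈ 0.0030675
v(J, S) = 437/109 (v(J, S) = 4 - 1/(-109) = 4 - 1*(-1/109) = 4 + 1/109 = 437/109)
v(O, Y) + s(147) = 437/109 + 180 = 20057/109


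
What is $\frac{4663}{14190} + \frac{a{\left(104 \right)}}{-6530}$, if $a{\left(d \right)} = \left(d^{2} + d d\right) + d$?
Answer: $- \frac{5559689}{1853214} \approx -3.0$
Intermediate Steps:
$a{\left(d \right)} = d + 2 d^{2}$ ($a{\left(d \right)} = \left(d^{2} + d^{2}\right) + d = 2 d^{2} + d = d + 2 d^{2}$)
$\frac{4663}{14190} + \frac{a{\left(104 \right)}}{-6530} = \frac{4663}{14190} + \frac{104 \left(1 + 2 \cdot 104\right)}{-6530} = 4663 \cdot \frac{1}{14190} + 104 \left(1 + 208\right) \left(- \frac{1}{6530}\right) = \frac{4663}{14190} + 104 \cdot 209 \left(- \frac{1}{6530}\right) = \frac{4663}{14190} + 21736 \left(- \frac{1}{6530}\right) = \frac{4663}{14190} - \frac{10868}{3265} = - \frac{5559689}{1853214}$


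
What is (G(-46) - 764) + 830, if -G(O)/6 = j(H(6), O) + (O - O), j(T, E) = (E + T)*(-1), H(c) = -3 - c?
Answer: -264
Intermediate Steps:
j(T, E) = -E - T
G(O) = -54 + 6*O (G(O) = -6*((-O - (-3 - 1*6)) + (O - O)) = -6*((-O - (-3 - 6)) + 0) = -6*((-O - 1*(-9)) + 0) = -6*((-O + 9) + 0) = -6*((9 - O) + 0) = -6*(9 - O) = -54 + 6*O)
(G(-46) - 764) + 830 = ((-54 + 6*(-46)) - 764) + 830 = ((-54 - 276) - 764) + 830 = (-330 - 764) + 830 = -1094 + 830 = -264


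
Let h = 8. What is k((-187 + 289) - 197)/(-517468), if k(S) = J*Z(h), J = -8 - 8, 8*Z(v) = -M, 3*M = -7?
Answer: 1/110886 ≈ 9.0183e-6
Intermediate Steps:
M = -7/3 (M = (1/3)*(-7) = -7/3 ≈ -2.3333)
Z(v) = 7/24 (Z(v) = (-1*(-7/3))/8 = (1/8)*(7/3) = 7/24)
J = -16
k(S) = -14/3 (k(S) = -16*7/24 = -14/3)
k((-187 + 289) - 197)/(-517468) = -14/3/(-517468) = -14/3*(-1/517468) = 1/110886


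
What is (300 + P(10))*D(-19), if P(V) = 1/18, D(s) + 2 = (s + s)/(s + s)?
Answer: -5401/18 ≈ -300.06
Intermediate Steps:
D(s) = -1 (D(s) = -2 + (s + s)/(s + s) = -2 + (2*s)/((2*s)) = -2 + (2*s)*(1/(2*s)) = -2 + 1 = -1)
P(V) = 1/18
(300 + P(10))*D(-19) = (300 + 1/18)*(-1) = (5401/18)*(-1) = -5401/18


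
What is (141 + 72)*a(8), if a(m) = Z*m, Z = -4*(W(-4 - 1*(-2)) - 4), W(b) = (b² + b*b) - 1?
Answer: -20448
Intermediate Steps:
W(b) = -1 + 2*b² (W(b) = (b² + b²) - 1 = 2*b² - 1 = -1 + 2*b²)
Z = -12 (Z = -4*((-1 + 2*(-4 - 1*(-2))²) - 4) = -4*((-1 + 2*(-4 + 2)²) - 4) = -4*((-1 + 2*(-2)²) - 4) = -4*((-1 + 2*4) - 4) = -4*((-1 + 8) - 4) = -4*(7 - 4) = -4*3 = -12)
a(m) = -12*m
(141 + 72)*a(8) = (141 + 72)*(-12*8) = 213*(-96) = -20448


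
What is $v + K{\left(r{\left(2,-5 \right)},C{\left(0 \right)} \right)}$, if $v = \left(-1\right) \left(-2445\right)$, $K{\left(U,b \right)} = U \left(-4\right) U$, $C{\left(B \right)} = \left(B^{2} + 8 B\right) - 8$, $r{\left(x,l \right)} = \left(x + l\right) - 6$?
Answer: $2121$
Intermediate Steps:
$r{\left(x,l \right)} = -6 + l + x$ ($r{\left(x,l \right)} = \left(l + x\right) - 6 = -6 + l + x$)
$C{\left(B \right)} = -8 + B^{2} + 8 B$
$K{\left(U,b \right)} = - 4 U^{2}$ ($K{\left(U,b \right)} = - 4 U U = - 4 U^{2}$)
$v = 2445$
$v + K{\left(r{\left(2,-5 \right)},C{\left(0 \right)} \right)} = 2445 - 4 \left(-6 - 5 + 2\right)^{2} = 2445 - 4 \left(-9\right)^{2} = 2445 - 324 = 2121$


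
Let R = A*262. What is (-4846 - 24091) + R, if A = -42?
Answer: -39941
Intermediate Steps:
R = -11004 (R = -42*262 = -11004)
(-4846 - 24091) + R = (-4846 - 24091) - 11004 = -28937 - 11004 = -39941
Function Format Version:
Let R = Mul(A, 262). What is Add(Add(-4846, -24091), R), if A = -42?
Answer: -39941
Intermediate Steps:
R = -11004 (R = Mul(-42, 262) = -11004)
Add(Add(-4846, -24091), R) = Add(Add(-4846, -24091), -11004) = Add(-28937, -11004) = -39941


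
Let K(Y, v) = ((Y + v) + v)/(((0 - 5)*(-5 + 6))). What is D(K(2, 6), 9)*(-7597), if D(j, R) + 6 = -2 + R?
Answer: -7597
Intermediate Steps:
K(Y, v) = -2*v/5 - Y/5 (K(Y, v) = (Y + 2*v)/((-5*1)) = (Y + 2*v)/(-5) = (Y + 2*v)*(-⅕) = -2*v/5 - Y/5)
D(j, R) = -8 + R (D(j, R) = -6 + (-2 + R) = -8 + R)
D(K(2, 6), 9)*(-7597) = (-8 + 9)*(-7597) = 1*(-7597) = -7597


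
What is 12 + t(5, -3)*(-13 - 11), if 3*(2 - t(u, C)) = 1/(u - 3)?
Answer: -32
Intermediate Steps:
t(u, C) = 2 - 1/(3*(-3 + u)) (t(u, C) = 2 - 1/(3*(u - 3)) = 2 - 1/(3*(-3 + u)))
12 + t(5, -3)*(-13 - 11) = 12 + ((-19 + 6*5)/(3*(-3 + 5)))*(-13 - 11) = 12 + ((⅓)*(-19 + 30)/2)*(-24) = 12 + ((⅓)*(½)*11)*(-24) = 12 + (11/6)*(-24) = 12 - 44 = -32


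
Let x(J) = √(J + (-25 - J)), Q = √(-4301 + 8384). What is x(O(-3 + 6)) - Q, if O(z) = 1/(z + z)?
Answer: -√4083 + 5*I ≈ -63.898 + 5.0*I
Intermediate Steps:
O(z) = 1/(2*z)
Q = √4083 ≈ 63.898
x(J) = 5*I (x(J) = √(-25) = 5*I)
x(O(-3 + 6)) - Q = 5*I - √4083 = -√4083 + 5*I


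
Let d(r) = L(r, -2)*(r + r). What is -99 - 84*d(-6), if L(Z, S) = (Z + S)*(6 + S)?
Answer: -32355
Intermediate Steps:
L(Z, S) = (6 + S)*(S + Z) (L(Z, S) = (S + Z)*(6 + S) = (6 + S)*(S + Z))
d(r) = 2*r*(-8 + 4*r) (d(r) = ((-2)² + 6*(-2) + 6*r - 2*r)*(r + r) = (4 - 12 + 6*r - 2*r)*(2*r) = (-8 + 4*r)*(2*r) = 2*r*(-8 + 4*r))
-99 - 84*d(-6) = -99 - 672*(-6)*(-2 - 6) = -99 - 672*(-6)*(-8) = -99 - 84*384 = -99 - 32256 = -32355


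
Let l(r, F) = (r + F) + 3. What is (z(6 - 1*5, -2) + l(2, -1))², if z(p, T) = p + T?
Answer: 9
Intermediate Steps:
z(p, T) = T + p
l(r, F) = 3 + F + r (l(r, F) = (F + r) + 3 = 3 + F + r)
(z(6 - 1*5, -2) + l(2, -1))² = ((-2 + (6 - 1*5)) + (3 - 1 + 2))² = ((-2 + (6 - 5)) + 4)² = ((-2 + 1) + 4)² = (-1 + 4)² = 3² = 9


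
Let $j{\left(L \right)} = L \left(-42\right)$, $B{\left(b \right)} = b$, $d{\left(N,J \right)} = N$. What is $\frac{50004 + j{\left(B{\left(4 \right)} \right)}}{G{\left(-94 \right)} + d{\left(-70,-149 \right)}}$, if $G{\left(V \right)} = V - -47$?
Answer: $- \frac{16612}{39} \approx -425.95$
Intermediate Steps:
$j{\left(L \right)} = - 42 L$
$G{\left(V \right)} = 47 + V$ ($G{\left(V \right)} = V + 47 = 47 + V$)
$\frac{50004 + j{\left(B{\left(4 \right)} \right)}}{G{\left(-94 \right)} + d{\left(-70,-149 \right)}} = \frac{50004 - 168}{\left(47 - 94\right) - 70} = \frac{50004 - 168}{-47 - 70} = \frac{49836}{-117} = 49836 \left(- \frac{1}{117}\right) = - \frac{16612}{39}$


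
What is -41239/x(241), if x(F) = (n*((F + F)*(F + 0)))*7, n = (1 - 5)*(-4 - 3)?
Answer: -41239/22767752 ≈ -0.0018113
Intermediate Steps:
n = 28 (n = -4*(-7) = 28)
x(F) = 392*F² (x(F) = (28*((F + F)*(F + 0)))*7 = (28*((2*F)*F))*7 = (28*(2*F²))*7 = (56*F²)*7 = 392*F²)
-41239/x(241) = -41239/(392*241²) = -41239/(392*58081) = -41239/22767752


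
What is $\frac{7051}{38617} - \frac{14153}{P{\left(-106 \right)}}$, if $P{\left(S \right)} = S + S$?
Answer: $\frac{548041213}{8186804} \approx 66.942$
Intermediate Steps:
$P{\left(S \right)} = 2 S$
$\frac{7051}{38617} - \frac{14153}{P{\left(-106 \right)}} = \frac{7051}{38617} - \frac{14153}{2 \left(-106\right)} = 7051 \cdot \frac{1}{38617} - \frac{14153}{-212} = \frac{7051}{38617} - - \frac{14153}{212} = \frac{7051}{38617} + \frac{14153}{212} = \frac{548041213}{8186804}$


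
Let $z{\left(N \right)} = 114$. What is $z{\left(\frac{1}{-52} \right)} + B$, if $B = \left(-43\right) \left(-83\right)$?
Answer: $3683$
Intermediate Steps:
$B = 3569$
$z{\left(\frac{1}{-52} \right)} + B = 114 + 3569 = 3683$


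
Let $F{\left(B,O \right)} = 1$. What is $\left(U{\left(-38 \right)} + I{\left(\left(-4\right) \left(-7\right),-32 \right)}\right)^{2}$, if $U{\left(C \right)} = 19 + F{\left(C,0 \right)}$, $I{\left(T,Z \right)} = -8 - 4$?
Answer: $64$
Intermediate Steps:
$I{\left(T,Z \right)} = -12$
$U{\left(C \right)} = 20$ ($U{\left(C \right)} = 19 + 1 = 20$)
$\left(U{\left(-38 \right)} + I{\left(\left(-4\right) \left(-7\right),-32 \right)}\right)^{2} = \left(20 - 12\right)^{2} = 8^{2} = 64$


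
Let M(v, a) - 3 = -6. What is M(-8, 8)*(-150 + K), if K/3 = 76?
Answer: -234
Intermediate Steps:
K = 228 (K = 3*76 = 228)
M(v, a) = -3 (M(v, a) = 3 - 6 = -3)
M(-8, 8)*(-150 + K) = -3*(-150 + 228) = -3*78 = -234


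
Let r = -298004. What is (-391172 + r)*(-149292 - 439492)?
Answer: 405775801984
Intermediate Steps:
(-391172 + r)*(-149292 - 439492) = (-391172 - 298004)*(-149292 - 439492) = -689176*(-588784) = 405775801984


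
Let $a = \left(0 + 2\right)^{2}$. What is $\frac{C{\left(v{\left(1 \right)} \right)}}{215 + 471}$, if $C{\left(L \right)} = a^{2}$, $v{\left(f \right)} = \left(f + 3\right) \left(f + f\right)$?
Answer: $\frac{8}{343} \approx 0.023324$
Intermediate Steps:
$v{\left(f \right)} = 2 f \left(3 + f\right)$ ($v{\left(f \right)} = \left(3 + f\right) 2 f = 2 f \left(3 + f\right)$)
$a = 4$ ($a = 2^{2} = 4$)
$C{\left(L \right)} = 16$ ($C{\left(L \right)} = 4^{2} = 16$)
$\frac{C{\left(v{\left(1 \right)} \right)}}{215 + 471} = \frac{16}{215 + 471} = \frac{16}{686} = 16 \cdot \frac{1}{686} = \frac{8}{343}$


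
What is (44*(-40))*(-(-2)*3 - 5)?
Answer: -1760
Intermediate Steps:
(44*(-40))*(-(-2)*3 - 5) = -1760*(-2*(-3) - 5) = -1760*(6 - 5) = -1760*1 = -1760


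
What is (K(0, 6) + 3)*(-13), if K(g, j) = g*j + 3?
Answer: -78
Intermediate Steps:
K(g, j) = 3 + g*j
(K(0, 6) + 3)*(-13) = ((3 + 0*6) + 3)*(-13) = ((3 + 0) + 3)*(-13) = (3 + 3)*(-13) = 6*(-13) = -78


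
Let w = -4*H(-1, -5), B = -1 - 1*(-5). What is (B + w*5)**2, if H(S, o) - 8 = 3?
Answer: 46656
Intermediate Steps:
B = 4 (B = -1 + 5 = 4)
H(S, o) = 11 (H(S, o) = 8 + 3 = 11)
w = -44 (w = -4*11 = -44)
(B + w*5)**2 = (4 - 44*5)**2 = (4 - 220)**2 = (-216)**2 = 46656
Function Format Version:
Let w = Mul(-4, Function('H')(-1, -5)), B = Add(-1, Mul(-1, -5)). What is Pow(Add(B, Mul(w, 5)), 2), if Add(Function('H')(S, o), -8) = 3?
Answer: 46656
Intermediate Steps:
B = 4 (B = Add(-1, 5) = 4)
Function('H')(S, o) = 11 (Function('H')(S, o) = Add(8, 3) = 11)
w = -44 (w = Mul(-4, 11) = -44)
Pow(Add(B, Mul(w, 5)), 2) = Pow(Add(4, Mul(-44, 5)), 2) = Pow(Add(4, -220), 2) = Pow(-216, 2) = 46656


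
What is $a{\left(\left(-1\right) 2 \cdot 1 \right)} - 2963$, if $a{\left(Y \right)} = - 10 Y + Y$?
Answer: $-2945$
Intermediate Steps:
$a{\left(Y \right)} = - 9 Y$
$a{\left(\left(-1\right) 2 \cdot 1 \right)} - 2963 = - 9 \left(-1\right) 2 \cdot 1 - 2963 = - 9 \left(\left(-2\right) 1\right) - 2963 = \left(-9\right) \left(-2\right) - 2963 = 18 - 2963 = -2945$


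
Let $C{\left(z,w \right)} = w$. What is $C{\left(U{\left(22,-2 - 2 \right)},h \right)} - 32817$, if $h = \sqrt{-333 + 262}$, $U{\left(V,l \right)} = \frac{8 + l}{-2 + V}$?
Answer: $-32817 + i \sqrt{71} \approx -32817.0 + 8.4261 i$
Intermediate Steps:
$U{\left(V,l \right)} = \frac{8 + l}{-2 + V}$
$h = i \sqrt{71}$ ($h = \sqrt{-71} = i \sqrt{71} \approx 8.4261 i$)
$C{\left(U{\left(22,-2 - 2 \right)},h \right)} - 32817 = i \sqrt{71} - 32817 = -32817 + i \sqrt{71}$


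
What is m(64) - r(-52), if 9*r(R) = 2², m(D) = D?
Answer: 572/9 ≈ 63.556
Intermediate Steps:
r(R) = 4/9 (r(R) = (⅑)*2² = (⅑)*4 = 4/9)
m(64) - r(-52) = 64 - 1*4/9 = 64 - 4/9 = 572/9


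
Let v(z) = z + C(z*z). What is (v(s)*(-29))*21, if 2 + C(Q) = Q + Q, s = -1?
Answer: 609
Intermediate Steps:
C(Q) = -2 + 2*Q (C(Q) = -2 + (Q + Q) = -2 + 2*Q)
v(z) = -2 + z + 2*z² (v(z) = z + (-2 + 2*(z*z)) = z + (-2 + 2*z²) = -2 + z + 2*z²)
(v(s)*(-29))*21 = ((-2 - 1 + 2*(-1)²)*(-29))*21 = ((-2 - 1 + 2*1)*(-29))*21 = ((-2 - 1 + 2)*(-29))*21 = -1*(-29)*21 = 29*21 = 609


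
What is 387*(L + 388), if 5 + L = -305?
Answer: 30186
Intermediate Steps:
L = -310 (L = -5 - 305 = -310)
387*(L + 388) = 387*(-310 + 388) = 387*78 = 30186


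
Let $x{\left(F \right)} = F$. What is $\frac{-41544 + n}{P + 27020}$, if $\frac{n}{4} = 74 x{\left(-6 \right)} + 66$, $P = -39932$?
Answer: $\frac{897}{269} \approx 3.3346$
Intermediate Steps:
$n = -1512$ ($n = 4 \left(74 \left(-6\right) + 66\right) = 4 \left(-444 + 66\right) = 4 \left(-378\right) = -1512$)
$\frac{-41544 + n}{P + 27020} = \frac{-41544 - 1512}{-39932 + 27020} = - \frac{43056}{-12912} = \left(-43056\right) \left(- \frac{1}{12912}\right) = \frac{897}{269}$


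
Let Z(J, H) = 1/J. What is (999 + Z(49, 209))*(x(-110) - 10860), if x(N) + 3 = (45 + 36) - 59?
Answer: -530688632/49 ≈ -1.0830e+7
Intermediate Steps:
x(N) = 19 (x(N) = -3 + ((45 + 36) - 59) = -3 + (81 - 59) = -3 + 22 = 19)
(999 + Z(49, 209))*(x(-110) - 10860) = (999 + 1/49)*(19 - 10860) = (999 + 1/49)*(-10841) = (48952/49)*(-10841) = -530688632/49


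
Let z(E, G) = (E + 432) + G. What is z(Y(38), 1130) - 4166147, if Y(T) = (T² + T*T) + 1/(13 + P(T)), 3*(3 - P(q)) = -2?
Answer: -208084847/50 ≈ -4.1617e+6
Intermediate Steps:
P(q) = 11/3 (P(q) = 3 - ⅓*(-2) = 3 + ⅔ = 11/3)
Y(T) = 3/50 + 2*T² (Y(T) = (T² + T*T) + 1/(13 + 11/3) = (T² + T²) + 1/(50/3) = 2*T² + 3/50 = 3/50 + 2*T²)
z(E, G) = 432 + E + G (z(E, G) = (432 + E) + G = 432 + E + G)
z(Y(38), 1130) - 4166147 = (432 + (3/50 + 2*38²) + 1130) - 4166147 = (432 + (3/50 + 2*1444) + 1130) - 4166147 = (432 + (3/50 + 2888) + 1130) - 4166147 = (432 + 144403/50 + 1130) - 4166147 = 222503/50 - 4166147 = -208084847/50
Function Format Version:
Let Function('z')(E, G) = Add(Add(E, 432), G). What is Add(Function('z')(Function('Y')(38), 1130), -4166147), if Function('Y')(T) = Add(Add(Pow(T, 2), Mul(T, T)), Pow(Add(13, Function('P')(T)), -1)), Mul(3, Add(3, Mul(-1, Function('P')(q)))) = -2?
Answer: Rational(-208084847, 50) ≈ -4.1617e+6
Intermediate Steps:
Function('P')(q) = Rational(11, 3) (Function('P')(q) = Add(3, Mul(Rational(-1, 3), -2)) = Add(3, Rational(2, 3)) = Rational(11, 3))
Function('Y')(T) = Add(Rational(3, 50), Mul(2, Pow(T, 2))) (Function('Y')(T) = Add(Add(Pow(T, 2), Mul(T, T)), Pow(Add(13, Rational(11, 3)), -1)) = Add(Add(Pow(T, 2), Pow(T, 2)), Pow(Rational(50, 3), -1)) = Add(Mul(2, Pow(T, 2)), Rational(3, 50)) = Add(Rational(3, 50), Mul(2, Pow(T, 2))))
Function('z')(E, G) = Add(432, E, G) (Function('z')(E, G) = Add(Add(432, E), G) = Add(432, E, G))
Add(Function('z')(Function('Y')(38), 1130), -4166147) = Add(Add(432, Add(Rational(3, 50), Mul(2, Pow(38, 2))), 1130), -4166147) = Add(Add(432, Add(Rational(3, 50), Mul(2, 1444)), 1130), -4166147) = Add(Add(432, Add(Rational(3, 50), 2888), 1130), -4166147) = Add(Add(432, Rational(144403, 50), 1130), -4166147) = Add(Rational(222503, 50), -4166147) = Rational(-208084847, 50)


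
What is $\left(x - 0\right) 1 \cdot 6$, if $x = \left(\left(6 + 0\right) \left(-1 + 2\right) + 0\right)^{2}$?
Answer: $216$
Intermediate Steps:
$x = 36$ ($x = \left(6 \cdot 1 + 0\right)^{2} = \left(6 + 0\right)^{2} = 6^{2} = 36$)
$\left(x - 0\right) 1 \cdot 6 = \left(36 - 0\right) 1 \cdot 6 = \left(36 + 0\right) 1 \cdot 6 = 36 \cdot 1 \cdot 6 = 36 \cdot 6 = 216$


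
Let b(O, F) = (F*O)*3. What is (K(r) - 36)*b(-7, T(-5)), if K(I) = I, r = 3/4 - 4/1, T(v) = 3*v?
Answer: -49455/4 ≈ -12364.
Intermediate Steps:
r = -13/4 (r = 3*(¼) - 4*1 = ¾ - 4 = -13/4 ≈ -3.2500)
b(O, F) = 3*F*O
(K(r) - 36)*b(-7, T(-5)) = (-13/4 - 36)*(3*(3*(-5))*(-7)) = -471*(-15)*(-7)/4 = -157/4*315 = -49455/4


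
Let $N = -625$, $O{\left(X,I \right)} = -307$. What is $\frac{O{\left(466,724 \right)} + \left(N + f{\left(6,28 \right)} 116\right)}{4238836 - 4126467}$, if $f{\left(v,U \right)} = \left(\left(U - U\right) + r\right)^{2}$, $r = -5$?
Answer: $\frac{1968}{112369} \approx 0.017514$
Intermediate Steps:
$f{\left(v,U \right)} = 25$ ($f{\left(v,U \right)} = \left(\left(U - U\right) - 5\right)^{2} = \left(0 - 5\right)^{2} = \left(-5\right)^{2} = 25$)
$\frac{O{\left(466,724 \right)} + \left(N + f{\left(6,28 \right)} 116\right)}{4238836 - 4126467} = \frac{-307 + \left(-625 + 25 \cdot 116\right)}{4238836 - 4126467} = \frac{-307 + \left(-625 + 2900\right)}{112369} = \left(-307 + 2275\right) \frac{1}{112369} = 1968 \cdot \frac{1}{112369} = \frac{1968}{112369}$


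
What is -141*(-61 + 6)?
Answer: 7755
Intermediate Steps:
-141*(-61 + 6) = -141*(-55) = 7755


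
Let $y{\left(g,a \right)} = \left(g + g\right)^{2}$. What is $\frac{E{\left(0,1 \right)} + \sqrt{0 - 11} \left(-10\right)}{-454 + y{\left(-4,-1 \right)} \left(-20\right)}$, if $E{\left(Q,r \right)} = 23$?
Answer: $- \frac{23}{1734} + \frac{5 i \sqrt{11}}{867} \approx -0.013264 + 0.019127 i$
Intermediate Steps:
$y{\left(g,a \right)} = 4 g^{2}$ ($y{\left(g,a \right)} = \left(2 g\right)^{2} = 4 g^{2}$)
$\frac{E{\left(0,1 \right)} + \sqrt{0 - 11} \left(-10\right)}{-454 + y{\left(-4,-1 \right)} \left(-20\right)} = \frac{23 + \sqrt{0 - 11} \left(-10\right)}{-454 + 4 \left(-4\right)^{2} \left(-20\right)} = \frac{23 + \sqrt{-11} \left(-10\right)}{-454 + 4 \cdot 16 \left(-20\right)} = \frac{23 + i \sqrt{11} \left(-10\right)}{-454 + 64 \left(-20\right)} = \frac{23 - 10 i \sqrt{11}}{-454 - 1280} = \frac{23 - 10 i \sqrt{11}}{-1734} = \left(23 - 10 i \sqrt{11}\right) \left(- \frac{1}{1734}\right) = - \frac{23}{1734} + \frac{5 i \sqrt{11}}{867}$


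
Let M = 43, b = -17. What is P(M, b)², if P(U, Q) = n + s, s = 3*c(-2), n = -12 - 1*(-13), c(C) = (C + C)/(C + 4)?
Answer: 25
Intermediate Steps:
c(C) = 2*C/(4 + C) (c(C) = (2*C)/(4 + C) = 2*C/(4 + C))
n = 1 (n = -12 + 13 = 1)
s = -6 (s = 3*(2*(-2)/(4 - 2)) = 3*(2*(-2)/2) = 3*(2*(-2)*(½)) = 3*(-2) = -6)
P(U, Q) = -5 (P(U, Q) = 1 - 6 = -5)
P(M, b)² = (-5)² = 25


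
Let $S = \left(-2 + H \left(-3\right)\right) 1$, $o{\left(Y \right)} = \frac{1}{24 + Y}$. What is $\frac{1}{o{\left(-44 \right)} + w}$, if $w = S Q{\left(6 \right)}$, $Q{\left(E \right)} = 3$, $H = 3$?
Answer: $- \frac{20}{661} \approx -0.030257$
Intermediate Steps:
$S = -11$ ($S = \left(-2 + 3 \left(-3\right)\right) 1 = \left(-2 - 9\right) 1 = \left(-11\right) 1 = -11$)
$w = -33$ ($w = \left(-11\right) 3 = -33$)
$\frac{1}{o{\left(-44 \right)} + w} = \frac{1}{\frac{1}{24 - 44} - 33} = \frac{1}{\frac{1}{-20} - 33} = \frac{1}{- \frac{1}{20} - 33} = \frac{1}{- \frac{661}{20}} = - \frac{20}{661}$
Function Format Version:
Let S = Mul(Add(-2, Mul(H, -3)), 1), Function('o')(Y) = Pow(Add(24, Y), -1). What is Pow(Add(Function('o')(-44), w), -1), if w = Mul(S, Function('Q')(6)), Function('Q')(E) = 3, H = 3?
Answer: Rational(-20, 661) ≈ -0.030257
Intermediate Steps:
S = -11 (S = Mul(Add(-2, Mul(3, -3)), 1) = Mul(Add(-2, -9), 1) = Mul(-11, 1) = -11)
w = -33 (w = Mul(-11, 3) = -33)
Pow(Add(Function('o')(-44), w), -1) = Pow(Add(Pow(Add(24, -44), -1), -33), -1) = Pow(Add(Pow(-20, -1), -33), -1) = Pow(Add(Rational(-1, 20), -33), -1) = Pow(Rational(-661, 20), -1) = Rational(-20, 661)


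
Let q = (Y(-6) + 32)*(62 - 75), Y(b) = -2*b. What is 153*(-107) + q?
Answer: -16943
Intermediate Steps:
q = -572 (q = (-2*(-6) + 32)*(62 - 75) = (12 + 32)*(-13) = 44*(-13) = -572)
153*(-107) + q = 153*(-107) - 572 = -16371 - 572 = -16943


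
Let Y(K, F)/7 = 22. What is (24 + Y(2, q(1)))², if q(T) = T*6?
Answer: 31684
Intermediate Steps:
q(T) = 6*T
Y(K, F) = 154 (Y(K, F) = 7*22 = 154)
(24 + Y(2, q(1)))² = (24 + 154)² = 178² = 31684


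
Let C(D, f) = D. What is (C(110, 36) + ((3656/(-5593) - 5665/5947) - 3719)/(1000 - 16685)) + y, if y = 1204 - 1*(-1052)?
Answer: 1234484268734536/521707741135 ≈ 2366.2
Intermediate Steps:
y = 2256 (y = 1204 + 1052 = 2256)
(C(110, 36) + ((3656/(-5593) - 5665/5947) - 3719)/(1000 - 16685)) + y = (110 + ((3656/(-5593) - 5665/5947) - 3719)/(1000 - 16685)) + 2256 = (110 + ((3656*(-1/5593) - 5665*1/5947) - 3719)/(-15685)) + 2256 = (110 + ((-3656/5593 - 5665/5947) - 3719)*(-1/15685)) + 2256 = (110 + (-53426577/33261571 - 3719)*(-1/15685)) + 2256 = (110 - 123753209126/33261571*(-1/15685)) + 2256 = (110 + 123753209126/521707741135) + 2256 = 57511604733976/521707741135 + 2256 = 1234484268734536/521707741135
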